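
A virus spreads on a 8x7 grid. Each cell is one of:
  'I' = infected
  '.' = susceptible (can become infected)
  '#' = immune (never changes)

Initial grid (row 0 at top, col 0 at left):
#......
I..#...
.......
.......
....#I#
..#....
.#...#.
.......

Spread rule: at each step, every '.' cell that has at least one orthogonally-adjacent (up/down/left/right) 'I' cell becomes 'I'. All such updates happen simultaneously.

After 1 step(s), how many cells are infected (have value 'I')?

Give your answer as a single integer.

Step 0 (initial): 2 infected
Step 1: +4 new -> 6 infected

Answer: 6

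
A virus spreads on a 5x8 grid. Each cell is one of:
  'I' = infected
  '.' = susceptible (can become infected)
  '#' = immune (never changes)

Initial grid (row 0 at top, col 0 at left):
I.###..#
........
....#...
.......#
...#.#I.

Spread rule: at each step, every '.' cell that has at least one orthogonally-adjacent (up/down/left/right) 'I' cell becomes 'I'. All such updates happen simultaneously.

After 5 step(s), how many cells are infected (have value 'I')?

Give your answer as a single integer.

Step 0 (initial): 2 infected
Step 1: +4 new -> 6 infected
Step 2: +4 new -> 10 infected
Step 3: +7 new -> 17 infected
Step 4: +9 new -> 26 infected
Step 5: +5 new -> 31 infected

Answer: 31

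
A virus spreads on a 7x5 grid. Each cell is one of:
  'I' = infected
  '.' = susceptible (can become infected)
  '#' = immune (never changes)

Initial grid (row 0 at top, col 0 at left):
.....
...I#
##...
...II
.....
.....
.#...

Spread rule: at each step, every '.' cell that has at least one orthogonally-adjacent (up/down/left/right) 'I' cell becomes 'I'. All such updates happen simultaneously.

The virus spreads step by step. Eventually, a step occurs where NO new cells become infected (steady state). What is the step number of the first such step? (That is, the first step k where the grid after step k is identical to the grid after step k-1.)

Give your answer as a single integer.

Answer: 7

Derivation:
Step 0 (initial): 3 infected
Step 1: +7 new -> 10 infected
Step 2: +8 new -> 18 infected
Step 3: +7 new -> 25 infected
Step 4: +4 new -> 29 infected
Step 5: +1 new -> 30 infected
Step 6: +1 new -> 31 infected
Step 7: +0 new -> 31 infected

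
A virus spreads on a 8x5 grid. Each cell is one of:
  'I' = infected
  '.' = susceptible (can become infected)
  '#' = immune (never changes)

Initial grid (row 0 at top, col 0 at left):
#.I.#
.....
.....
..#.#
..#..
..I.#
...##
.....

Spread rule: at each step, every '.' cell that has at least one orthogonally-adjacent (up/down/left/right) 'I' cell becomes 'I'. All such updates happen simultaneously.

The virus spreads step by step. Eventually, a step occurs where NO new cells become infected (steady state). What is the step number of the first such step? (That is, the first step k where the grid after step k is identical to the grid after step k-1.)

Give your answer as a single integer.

Step 0 (initial): 2 infected
Step 1: +6 new -> 8 infected
Step 2: +8 new -> 16 infected
Step 3: +11 new -> 27 infected
Step 4: +5 new -> 32 infected
Step 5: +0 new -> 32 infected

Answer: 5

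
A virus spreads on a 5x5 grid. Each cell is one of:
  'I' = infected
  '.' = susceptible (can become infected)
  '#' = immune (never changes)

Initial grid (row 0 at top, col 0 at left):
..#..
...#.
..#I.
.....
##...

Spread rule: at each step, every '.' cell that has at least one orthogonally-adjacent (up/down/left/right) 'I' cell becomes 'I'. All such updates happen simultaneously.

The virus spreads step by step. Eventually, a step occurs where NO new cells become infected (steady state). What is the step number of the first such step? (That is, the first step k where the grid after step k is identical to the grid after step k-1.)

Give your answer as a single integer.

Answer: 8

Derivation:
Step 0 (initial): 1 infected
Step 1: +2 new -> 3 infected
Step 2: +4 new -> 7 infected
Step 3: +4 new -> 11 infected
Step 4: +3 new -> 14 infected
Step 5: +2 new -> 16 infected
Step 6: +3 new -> 19 infected
Step 7: +1 new -> 20 infected
Step 8: +0 new -> 20 infected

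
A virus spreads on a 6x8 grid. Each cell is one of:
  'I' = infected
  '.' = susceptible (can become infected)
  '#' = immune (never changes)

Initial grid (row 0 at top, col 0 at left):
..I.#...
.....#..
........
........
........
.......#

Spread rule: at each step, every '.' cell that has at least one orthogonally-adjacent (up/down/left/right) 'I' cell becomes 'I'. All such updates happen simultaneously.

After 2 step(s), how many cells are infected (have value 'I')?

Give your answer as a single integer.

Answer: 8

Derivation:
Step 0 (initial): 1 infected
Step 1: +3 new -> 4 infected
Step 2: +4 new -> 8 infected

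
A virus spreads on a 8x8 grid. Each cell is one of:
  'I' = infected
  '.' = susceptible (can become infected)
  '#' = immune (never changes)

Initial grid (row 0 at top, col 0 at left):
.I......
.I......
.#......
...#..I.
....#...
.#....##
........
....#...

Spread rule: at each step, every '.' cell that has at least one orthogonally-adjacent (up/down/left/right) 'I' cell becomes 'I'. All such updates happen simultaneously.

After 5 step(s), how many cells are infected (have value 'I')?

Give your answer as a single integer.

Step 0 (initial): 3 infected
Step 1: +8 new -> 11 infected
Step 2: +10 new -> 21 infected
Step 3: +10 new -> 31 infected
Step 4: +7 new -> 38 infected
Step 5: +8 new -> 46 infected

Answer: 46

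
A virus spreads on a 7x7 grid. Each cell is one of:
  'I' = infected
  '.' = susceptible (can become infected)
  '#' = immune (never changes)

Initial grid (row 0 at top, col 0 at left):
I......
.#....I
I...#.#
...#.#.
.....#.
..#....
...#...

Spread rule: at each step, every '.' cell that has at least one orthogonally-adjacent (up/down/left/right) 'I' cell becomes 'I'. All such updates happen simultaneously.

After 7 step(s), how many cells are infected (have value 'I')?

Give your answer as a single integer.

Step 0 (initial): 3 infected
Step 1: +6 new -> 9 infected
Step 2: +7 new -> 16 infected
Step 3: +8 new -> 24 infected
Step 4: +3 new -> 27 infected
Step 5: +2 new -> 29 infected
Step 6: +3 new -> 32 infected
Step 7: +2 new -> 34 infected

Answer: 34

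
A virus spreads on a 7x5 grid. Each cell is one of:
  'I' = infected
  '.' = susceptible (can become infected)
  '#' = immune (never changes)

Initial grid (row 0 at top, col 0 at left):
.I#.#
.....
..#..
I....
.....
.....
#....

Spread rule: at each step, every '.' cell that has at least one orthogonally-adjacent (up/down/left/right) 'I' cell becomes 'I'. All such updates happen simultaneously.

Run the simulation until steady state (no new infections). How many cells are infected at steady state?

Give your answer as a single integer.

Step 0 (initial): 2 infected
Step 1: +5 new -> 7 infected
Step 2: +6 new -> 13 infected
Step 3: +4 new -> 17 infected
Step 4: +7 new -> 24 infected
Step 5: +4 new -> 28 infected
Step 6: +2 new -> 30 infected
Step 7: +1 new -> 31 infected
Step 8: +0 new -> 31 infected

Answer: 31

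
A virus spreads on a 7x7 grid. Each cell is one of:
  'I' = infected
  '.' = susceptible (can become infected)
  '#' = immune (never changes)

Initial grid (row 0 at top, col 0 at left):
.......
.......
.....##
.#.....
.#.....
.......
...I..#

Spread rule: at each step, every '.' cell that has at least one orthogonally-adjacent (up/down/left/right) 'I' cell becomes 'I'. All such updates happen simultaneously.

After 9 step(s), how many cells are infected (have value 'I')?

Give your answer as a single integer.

Answer: 44

Derivation:
Step 0 (initial): 1 infected
Step 1: +3 new -> 4 infected
Step 2: +5 new -> 9 infected
Step 3: +6 new -> 15 infected
Step 4: +6 new -> 21 infected
Step 5: +6 new -> 27 infected
Step 6: +6 new -> 33 infected
Step 7: +5 new -> 38 infected
Step 8: +4 new -> 42 infected
Step 9: +2 new -> 44 infected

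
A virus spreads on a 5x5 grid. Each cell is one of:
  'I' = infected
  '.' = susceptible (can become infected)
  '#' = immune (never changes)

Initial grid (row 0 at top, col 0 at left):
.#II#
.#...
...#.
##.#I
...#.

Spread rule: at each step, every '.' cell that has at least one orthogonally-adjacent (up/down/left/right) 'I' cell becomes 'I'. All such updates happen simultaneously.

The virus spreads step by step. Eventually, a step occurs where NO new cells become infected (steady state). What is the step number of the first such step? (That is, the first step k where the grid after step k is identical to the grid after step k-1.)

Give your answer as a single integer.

Answer: 7

Derivation:
Step 0 (initial): 3 infected
Step 1: +4 new -> 7 infected
Step 2: +2 new -> 9 infected
Step 3: +2 new -> 11 infected
Step 4: +2 new -> 13 infected
Step 5: +2 new -> 15 infected
Step 6: +2 new -> 17 infected
Step 7: +0 new -> 17 infected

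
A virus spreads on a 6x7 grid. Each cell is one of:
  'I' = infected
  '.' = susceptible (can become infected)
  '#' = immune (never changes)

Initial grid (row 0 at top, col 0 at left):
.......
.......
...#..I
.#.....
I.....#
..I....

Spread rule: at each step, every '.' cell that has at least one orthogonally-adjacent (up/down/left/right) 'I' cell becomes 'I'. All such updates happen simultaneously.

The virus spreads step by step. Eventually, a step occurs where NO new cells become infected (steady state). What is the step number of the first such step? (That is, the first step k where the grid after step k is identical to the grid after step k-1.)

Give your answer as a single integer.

Answer: 6

Derivation:
Step 0 (initial): 3 infected
Step 1: +9 new -> 12 infected
Step 2: +8 new -> 20 infected
Step 3: +10 new -> 30 infected
Step 4: +6 new -> 36 infected
Step 5: +3 new -> 39 infected
Step 6: +0 new -> 39 infected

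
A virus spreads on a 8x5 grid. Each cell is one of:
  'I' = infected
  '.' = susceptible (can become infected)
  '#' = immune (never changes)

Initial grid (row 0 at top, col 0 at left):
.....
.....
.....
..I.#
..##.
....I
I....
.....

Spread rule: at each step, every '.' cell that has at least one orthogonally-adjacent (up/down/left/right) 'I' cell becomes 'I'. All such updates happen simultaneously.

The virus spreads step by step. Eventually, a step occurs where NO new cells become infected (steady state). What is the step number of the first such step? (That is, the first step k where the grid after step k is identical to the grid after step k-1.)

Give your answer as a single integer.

Answer: 6

Derivation:
Step 0 (initial): 3 infected
Step 1: +9 new -> 12 infected
Step 2: +12 new -> 24 infected
Step 3: +7 new -> 31 infected
Step 4: +4 new -> 35 infected
Step 5: +2 new -> 37 infected
Step 6: +0 new -> 37 infected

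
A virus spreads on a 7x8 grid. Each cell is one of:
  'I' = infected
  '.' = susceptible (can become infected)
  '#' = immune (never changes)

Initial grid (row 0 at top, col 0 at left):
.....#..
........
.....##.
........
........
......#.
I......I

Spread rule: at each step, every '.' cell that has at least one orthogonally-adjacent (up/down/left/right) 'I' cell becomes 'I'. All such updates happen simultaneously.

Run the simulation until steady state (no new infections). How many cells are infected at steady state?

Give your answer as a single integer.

Step 0 (initial): 2 infected
Step 1: +4 new -> 6 infected
Step 2: +5 new -> 11 infected
Step 3: +8 new -> 19 infected
Step 4: +8 new -> 27 infected
Step 5: +7 new -> 34 infected
Step 6: +7 new -> 41 infected
Step 7: +6 new -> 47 infected
Step 8: +3 new -> 50 infected
Step 9: +2 new -> 52 infected
Step 10: +0 new -> 52 infected

Answer: 52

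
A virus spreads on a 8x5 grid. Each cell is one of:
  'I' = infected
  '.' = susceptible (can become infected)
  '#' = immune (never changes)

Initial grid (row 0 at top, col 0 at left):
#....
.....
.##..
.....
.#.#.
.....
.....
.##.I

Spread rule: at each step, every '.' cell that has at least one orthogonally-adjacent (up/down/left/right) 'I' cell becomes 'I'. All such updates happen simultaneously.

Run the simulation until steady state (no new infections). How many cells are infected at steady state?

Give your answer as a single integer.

Step 0 (initial): 1 infected
Step 1: +2 new -> 3 infected
Step 2: +2 new -> 5 infected
Step 3: +3 new -> 8 infected
Step 4: +3 new -> 11 infected
Step 5: +5 new -> 16 infected
Step 6: +5 new -> 21 infected
Step 7: +4 new -> 25 infected
Step 8: +3 new -> 28 infected
Step 9: +3 new -> 31 infected
Step 10: +2 new -> 33 infected
Step 11: +0 new -> 33 infected

Answer: 33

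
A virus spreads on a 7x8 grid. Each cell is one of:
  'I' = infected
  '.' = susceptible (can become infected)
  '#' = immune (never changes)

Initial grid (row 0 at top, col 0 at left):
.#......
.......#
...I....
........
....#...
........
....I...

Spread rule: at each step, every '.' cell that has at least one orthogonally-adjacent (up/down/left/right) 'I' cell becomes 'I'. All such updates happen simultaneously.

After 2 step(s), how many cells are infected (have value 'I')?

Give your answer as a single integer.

Answer: 21

Derivation:
Step 0 (initial): 2 infected
Step 1: +7 new -> 9 infected
Step 2: +12 new -> 21 infected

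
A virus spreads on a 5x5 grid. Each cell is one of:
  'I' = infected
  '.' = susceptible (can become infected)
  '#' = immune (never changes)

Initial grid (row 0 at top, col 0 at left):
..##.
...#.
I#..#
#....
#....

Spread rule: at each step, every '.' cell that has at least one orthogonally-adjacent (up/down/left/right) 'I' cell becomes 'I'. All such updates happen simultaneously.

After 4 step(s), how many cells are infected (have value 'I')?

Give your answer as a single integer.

Answer: 7

Derivation:
Step 0 (initial): 1 infected
Step 1: +1 new -> 2 infected
Step 2: +2 new -> 4 infected
Step 3: +2 new -> 6 infected
Step 4: +1 new -> 7 infected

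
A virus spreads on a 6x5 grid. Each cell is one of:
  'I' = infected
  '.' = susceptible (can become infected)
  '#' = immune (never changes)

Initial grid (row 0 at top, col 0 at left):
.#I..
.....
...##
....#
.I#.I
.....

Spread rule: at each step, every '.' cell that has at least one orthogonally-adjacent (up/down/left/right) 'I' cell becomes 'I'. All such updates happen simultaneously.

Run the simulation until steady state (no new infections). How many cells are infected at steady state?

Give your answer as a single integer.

Step 0 (initial): 3 infected
Step 1: +7 new -> 10 infected
Step 2: +11 new -> 21 infected
Step 3: +3 new -> 24 infected
Step 4: +1 new -> 25 infected
Step 5: +0 new -> 25 infected

Answer: 25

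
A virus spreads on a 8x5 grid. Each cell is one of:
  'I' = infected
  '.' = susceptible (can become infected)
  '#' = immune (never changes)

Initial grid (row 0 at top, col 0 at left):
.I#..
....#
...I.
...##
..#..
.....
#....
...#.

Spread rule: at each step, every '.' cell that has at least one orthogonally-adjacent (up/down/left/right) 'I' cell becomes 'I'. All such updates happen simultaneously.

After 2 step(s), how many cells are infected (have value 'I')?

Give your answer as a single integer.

Answer: 12

Derivation:
Step 0 (initial): 2 infected
Step 1: +5 new -> 7 infected
Step 2: +5 new -> 12 infected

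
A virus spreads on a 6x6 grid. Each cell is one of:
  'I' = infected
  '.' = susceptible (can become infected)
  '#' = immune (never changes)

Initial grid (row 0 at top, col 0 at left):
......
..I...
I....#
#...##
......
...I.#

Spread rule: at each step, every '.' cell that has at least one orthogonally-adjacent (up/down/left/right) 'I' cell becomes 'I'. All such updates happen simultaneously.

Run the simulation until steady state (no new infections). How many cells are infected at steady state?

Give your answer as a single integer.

Step 0 (initial): 3 infected
Step 1: +9 new -> 12 infected
Step 2: +11 new -> 23 infected
Step 3: +6 new -> 29 infected
Step 4: +2 new -> 31 infected
Step 5: +0 new -> 31 infected

Answer: 31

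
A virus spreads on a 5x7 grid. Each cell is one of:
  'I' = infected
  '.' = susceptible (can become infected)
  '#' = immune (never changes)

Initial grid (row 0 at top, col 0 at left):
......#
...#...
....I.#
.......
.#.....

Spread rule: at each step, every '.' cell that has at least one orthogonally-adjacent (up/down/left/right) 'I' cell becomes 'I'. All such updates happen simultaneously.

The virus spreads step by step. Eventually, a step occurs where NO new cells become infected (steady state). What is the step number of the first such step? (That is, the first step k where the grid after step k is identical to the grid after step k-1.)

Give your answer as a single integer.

Answer: 7

Derivation:
Step 0 (initial): 1 infected
Step 1: +4 new -> 5 infected
Step 2: +6 new -> 11 infected
Step 3: +9 new -> 20 infected
Step 4: +6 new -> 26 infected
Step 5: +3 new -> 29 infected
Step 6: +2 new -> 31 infected
Step 7: +0 new -> 31 infected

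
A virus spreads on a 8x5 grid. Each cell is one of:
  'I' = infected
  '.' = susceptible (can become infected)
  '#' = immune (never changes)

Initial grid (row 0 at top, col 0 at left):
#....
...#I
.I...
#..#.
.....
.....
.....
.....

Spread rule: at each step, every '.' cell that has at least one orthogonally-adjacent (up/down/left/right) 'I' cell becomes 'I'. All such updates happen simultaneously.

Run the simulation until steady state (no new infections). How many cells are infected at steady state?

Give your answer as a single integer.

Answer: 36

Derivation:
Step 0 (initial): 2 infected
Step 1: +6 new -> 8 infected
Step 2: +8 new -> 16 infected
Step 3: +5 new -> 21 infected
Step 4: +5 new -> 26 infected
Step 5: +5 new -> 31 infected
Step 6: +4 new -> 35 infected
Step 7: +1 new -> 36 infected
Step 8: +0 new -> 36 infected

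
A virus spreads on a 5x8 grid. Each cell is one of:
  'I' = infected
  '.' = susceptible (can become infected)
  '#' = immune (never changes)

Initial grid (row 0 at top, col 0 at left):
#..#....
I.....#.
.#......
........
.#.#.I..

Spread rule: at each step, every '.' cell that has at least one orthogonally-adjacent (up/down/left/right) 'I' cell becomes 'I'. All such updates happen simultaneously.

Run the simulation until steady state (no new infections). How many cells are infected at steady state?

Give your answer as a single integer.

Step 0 (initial): 2 infected
Step 1: +5 new -> 7 infected
Step 2: +7 new -> 14 infected
Step 3: +10 new -> 24 infected
Step 4: +5 new -> 29 infected
Step 5: +4 new -> 33 infected
Step 6: +1 new -> 34 infected
Step 7: +0 new -> 34 infected

Answer: 34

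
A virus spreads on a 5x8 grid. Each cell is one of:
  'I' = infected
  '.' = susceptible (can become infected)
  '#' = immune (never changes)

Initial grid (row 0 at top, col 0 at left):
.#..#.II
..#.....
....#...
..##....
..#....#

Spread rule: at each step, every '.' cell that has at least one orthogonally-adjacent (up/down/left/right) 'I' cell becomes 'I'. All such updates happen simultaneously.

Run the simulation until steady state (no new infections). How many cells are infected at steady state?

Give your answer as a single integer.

Answer: 32

Derivation:
Step 0 (initial): 2 infected
Step 1: +3 new -> 5 infected
Step 2: +3 new -> 8 infected
Step 3: +4 new -> 12 infected
Step 4: +3 new -> 15 infected
Step 5: +4 new -> 19 infected
Step 6: +3 new -> 22 infected
Step 7: +2 new -> 24 infected
Step 8: +3 new -> 27 infected
Step 9: +3 new -> 30 infected
Step 10: +2 new -> 32 infected
Step 11: +0 new -> 32 infected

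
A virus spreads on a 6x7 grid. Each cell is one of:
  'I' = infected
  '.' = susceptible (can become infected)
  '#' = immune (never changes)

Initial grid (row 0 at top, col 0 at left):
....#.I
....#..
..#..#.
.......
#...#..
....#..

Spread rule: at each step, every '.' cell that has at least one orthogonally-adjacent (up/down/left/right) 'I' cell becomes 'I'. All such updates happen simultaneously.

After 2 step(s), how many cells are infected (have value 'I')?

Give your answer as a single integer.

Answer: 5

Derivation:
Step 0 (initial): 1 infected
Step 1: +2 new -> 3 infected
Step 2: +2 new -> 5 infected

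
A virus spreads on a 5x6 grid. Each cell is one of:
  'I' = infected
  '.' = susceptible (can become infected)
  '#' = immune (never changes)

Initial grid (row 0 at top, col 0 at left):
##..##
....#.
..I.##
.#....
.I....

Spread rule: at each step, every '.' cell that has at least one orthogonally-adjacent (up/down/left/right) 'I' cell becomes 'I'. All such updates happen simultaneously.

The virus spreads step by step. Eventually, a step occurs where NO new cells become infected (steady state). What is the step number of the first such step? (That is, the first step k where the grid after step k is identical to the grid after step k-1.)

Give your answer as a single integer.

Answer: 5

Derivation:
Step 0 (initial): 2 infected
Step 1: +6 new -> 8 infected
Step 2: +7 new -> 15 infected
Step 3: +4 new -> 19 infected
Step 4: +2 new -> 21 infected
Step 5: +0 new -> 21 infected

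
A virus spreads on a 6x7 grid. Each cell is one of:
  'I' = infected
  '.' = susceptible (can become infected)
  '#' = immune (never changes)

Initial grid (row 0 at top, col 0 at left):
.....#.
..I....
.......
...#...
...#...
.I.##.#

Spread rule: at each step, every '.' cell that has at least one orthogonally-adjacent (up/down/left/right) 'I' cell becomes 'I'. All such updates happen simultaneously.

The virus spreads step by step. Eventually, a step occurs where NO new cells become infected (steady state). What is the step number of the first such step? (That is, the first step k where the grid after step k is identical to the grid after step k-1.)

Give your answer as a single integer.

Answer: 8

Derivation:
Step 0 (initial): 2 infected
Step 1: +7 new -> 9 infected
Step 2: +10 new -> 19 infected
Step 3: +6 new -> 25 infected
Step 4: +3 new -> 28 infected
Step 5: +4 new -> 32 infected
Step 6: +2 new -> 34 infected
Step 7: +2 new -> 36 infected
Step 8: +0 new -> 36 infected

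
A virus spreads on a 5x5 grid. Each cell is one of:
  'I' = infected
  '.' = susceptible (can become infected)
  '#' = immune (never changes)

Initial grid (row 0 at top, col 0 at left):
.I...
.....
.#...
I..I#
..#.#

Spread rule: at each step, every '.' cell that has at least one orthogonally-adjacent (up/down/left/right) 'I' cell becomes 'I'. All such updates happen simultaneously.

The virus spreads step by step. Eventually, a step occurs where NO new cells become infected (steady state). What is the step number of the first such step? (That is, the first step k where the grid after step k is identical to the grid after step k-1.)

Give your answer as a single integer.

Step 0 (initial): 3 infected
Step 1: +9 new -> 12 infected
Step 2: +7 new -> 19 infected
Step 3: +2 new -> 21 infected
Step 4: +0 new -> 21 infected

Answer: 4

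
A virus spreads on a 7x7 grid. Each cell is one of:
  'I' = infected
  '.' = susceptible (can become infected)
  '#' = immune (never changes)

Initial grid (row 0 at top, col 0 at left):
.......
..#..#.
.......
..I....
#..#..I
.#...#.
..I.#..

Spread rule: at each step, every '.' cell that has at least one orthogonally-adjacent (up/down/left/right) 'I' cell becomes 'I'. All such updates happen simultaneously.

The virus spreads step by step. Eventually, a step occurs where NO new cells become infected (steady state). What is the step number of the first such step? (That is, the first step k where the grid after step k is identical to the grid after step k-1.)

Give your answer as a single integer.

Step 0 (initial): 3 infected
Step 1: +10 new -> 13 infected
Step 2: +11 new -> 24 infected
Step 3: +9 new -> 33 infected
Step 4: +5 new -> 38 infected
Step 5: +4 new -> 42 infected
Step 6: +0 new -> 42 infected

Answer: 6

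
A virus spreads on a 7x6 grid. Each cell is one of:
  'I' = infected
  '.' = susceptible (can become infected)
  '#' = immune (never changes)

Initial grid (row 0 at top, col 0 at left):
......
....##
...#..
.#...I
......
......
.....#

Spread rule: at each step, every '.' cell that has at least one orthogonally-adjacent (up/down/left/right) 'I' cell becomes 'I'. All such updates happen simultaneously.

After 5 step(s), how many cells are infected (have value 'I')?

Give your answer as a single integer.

Step 0 (initial): 1 infected
Step 1: +3 new -> 4 infected
Step 2: +4 new -> 8 infected
Step 3: +3 new -> 11 infected
Step 4: +4 new -> 15 infected
Step 5: +5 new -> 20 infected

Answer: 20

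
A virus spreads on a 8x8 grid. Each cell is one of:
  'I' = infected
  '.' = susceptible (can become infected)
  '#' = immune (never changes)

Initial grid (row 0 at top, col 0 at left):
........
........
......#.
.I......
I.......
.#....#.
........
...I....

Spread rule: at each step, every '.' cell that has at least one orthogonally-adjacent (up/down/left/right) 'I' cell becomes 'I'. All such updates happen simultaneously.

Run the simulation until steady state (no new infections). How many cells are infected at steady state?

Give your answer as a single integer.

Answer: 61

Derivation:
Step 0 (initial): 3 infected
Step 1: +8 new -> 11 infected
Step 2: +11 new -> 22 infected
Step 3: +12 new -> 34 infected
Step 4: +9 new -> 43 infected
Step 5: +6 new -> 49 infected
Step 6: +5 new -> 54 infected
Step 7: +4 new -> 58 infected
Step 8: +2 new -> 60 infected
Step 9: +1 new -> 61 infected
Step 10: +0 new -> 61 infected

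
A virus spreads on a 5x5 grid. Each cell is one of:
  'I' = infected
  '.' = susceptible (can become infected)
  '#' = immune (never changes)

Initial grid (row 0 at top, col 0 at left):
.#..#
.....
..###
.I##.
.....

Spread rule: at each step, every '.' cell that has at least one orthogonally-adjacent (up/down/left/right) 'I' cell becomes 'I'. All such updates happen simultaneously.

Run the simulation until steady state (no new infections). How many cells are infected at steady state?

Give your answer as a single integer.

Answer: 18

Derivation:
Step 0 (initial): 1 infected
Step 1: +3 new -> 4 infected
Step 2: +4 new -> 8 infected
Step 3: +3 new -> 11 infected
Step 4: +4 new -> 15 infected
Step 5: +3 new -> 18 infected
Step 6: +0 new -> 18 infected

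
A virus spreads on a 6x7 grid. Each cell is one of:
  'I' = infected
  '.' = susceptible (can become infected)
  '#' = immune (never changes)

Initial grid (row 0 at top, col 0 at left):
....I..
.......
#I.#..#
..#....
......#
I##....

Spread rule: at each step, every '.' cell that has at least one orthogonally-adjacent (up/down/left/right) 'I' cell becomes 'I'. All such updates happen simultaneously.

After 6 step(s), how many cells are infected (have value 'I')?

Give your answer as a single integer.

Answer: 34

Derivation:
Step 0 (initial): 3 infected
Step 1: +7 new -> 10 infected
Step 2: +10 new -> 20 infected
Step 3: +5 new -> 25 infected
Step 4: +4 new -> 29 infected
Step 5: +4 new -> 33 infected
Step 6: +1 new -> 34 infected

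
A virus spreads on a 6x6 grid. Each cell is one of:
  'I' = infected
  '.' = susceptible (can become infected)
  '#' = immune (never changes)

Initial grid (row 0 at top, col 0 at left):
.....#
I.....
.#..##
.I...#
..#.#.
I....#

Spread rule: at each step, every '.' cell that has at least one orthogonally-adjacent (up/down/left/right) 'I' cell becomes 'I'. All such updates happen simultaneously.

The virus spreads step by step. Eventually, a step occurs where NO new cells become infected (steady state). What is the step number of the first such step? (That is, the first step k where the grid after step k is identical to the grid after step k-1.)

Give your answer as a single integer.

Answer: 6

Derivation:
Step 0 (initial): 3 infected
Step 1: +8 new -> 11 infected
Step 2: +5 new -> 16 infected
Step 3: +6 new -> 22 infected
Step 4: +3 new -> 25 infected
Step 5: +2 new -> 27 infected
Step 6: +0 new -> 27 infected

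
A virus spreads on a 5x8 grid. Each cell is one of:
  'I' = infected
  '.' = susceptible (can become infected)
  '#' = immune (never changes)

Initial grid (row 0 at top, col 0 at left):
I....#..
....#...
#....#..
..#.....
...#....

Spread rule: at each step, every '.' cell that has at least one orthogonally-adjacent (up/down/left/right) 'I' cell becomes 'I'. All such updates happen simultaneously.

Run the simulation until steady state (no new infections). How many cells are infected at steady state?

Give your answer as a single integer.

Step 0 (initial): 1 infected
Step 1: +2 new -> 3 infected
Step 2: +2 new -> 5 infected
Step 3: +3 new -> 8 infected
Step 4: +4 new -> 12 infected
Step 5: +3 new -> 15 infected
Step 6: +4 new -> 19 infected
Step 7: +1 new -> 20 infected
Step 8: +2 new -> 22 infected
Step 9: +2 new -> 24 infected
Step 10: +3 new -> 27 infected
Step 11: +3 new -> 30 infected
Step 12: +3 new -> 33 infected
Step 13: +1 new -> 34 infected
Step 14: +0 new -> 34 infected

Answer: 34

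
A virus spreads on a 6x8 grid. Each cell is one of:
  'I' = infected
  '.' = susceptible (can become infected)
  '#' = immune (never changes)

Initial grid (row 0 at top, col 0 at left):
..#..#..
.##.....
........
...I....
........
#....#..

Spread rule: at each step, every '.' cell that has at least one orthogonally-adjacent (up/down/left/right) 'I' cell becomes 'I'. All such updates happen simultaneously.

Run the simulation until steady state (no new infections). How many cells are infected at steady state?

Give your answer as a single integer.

Step 0 (initial): 1 infected
Step 1: +4 new -> 5 infected
Step 2: +8 new -> 13 infected
Step 3: +10 new -> 23 infected
Step 4: +8 new -> 31 infected
Step 5: +5 new -> 36 infected
Step 6: +4 new -> 40 infected
Step 7: +2 new -> 42 infected
Step 8: +0 new -> 42 infected

Answer: 42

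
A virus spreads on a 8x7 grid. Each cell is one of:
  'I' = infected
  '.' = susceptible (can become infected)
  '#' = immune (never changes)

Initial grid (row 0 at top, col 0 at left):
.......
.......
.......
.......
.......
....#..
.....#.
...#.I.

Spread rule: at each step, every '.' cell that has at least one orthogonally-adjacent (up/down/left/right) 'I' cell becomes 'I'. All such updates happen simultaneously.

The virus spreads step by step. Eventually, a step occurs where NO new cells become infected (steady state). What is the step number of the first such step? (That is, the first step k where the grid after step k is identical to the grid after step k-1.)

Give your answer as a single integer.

Answer: 13

Derivation:
Step 0 (initial): 1 infected
Step 1: +2 new -> 3 infected
Step 2: +2 new -> 5 infected
Step 3: +2 new -> 7 infected
Step 4: +4 new -> 11 infected
Step 5: +6 new -> 17 infected
Step 6: +8 new -> 25 infected
Step 7: +8 new -> 33 infected
Step 8: +7 new -> 40 infected
Step 9: +6 new -> 46 infected
Step 10: +4 new -> 50 infected
Step 11: +2 new -> 52 infected
Step 12: +1 new -> 53 infected
Step 13: +0 new -> 53 infected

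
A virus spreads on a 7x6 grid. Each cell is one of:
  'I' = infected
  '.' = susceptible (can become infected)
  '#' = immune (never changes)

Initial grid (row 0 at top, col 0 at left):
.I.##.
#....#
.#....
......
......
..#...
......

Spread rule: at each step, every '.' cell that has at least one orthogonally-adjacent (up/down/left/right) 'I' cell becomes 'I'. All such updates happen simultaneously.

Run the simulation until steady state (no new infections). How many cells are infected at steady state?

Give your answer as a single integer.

Answer: 35

Derivation:
Step 0 (initial): 1 infected
Step 1: +3 new -> 4 infected
Step 2: +1 new -> 5 infected
Step 3: +2 new -> 7 infected
Step 4: +3 new -> 10 infected
Step 5: +4 new -> 14 infected
Step 6: +5 new -> 19 infected
Step 7: +6 new -> 25 infected
Step 8: +5 new -> 30 infected
Step 9: +4 new -> 34 infected
Step 10: +1 new -> 35 infected
Step 11: +0 new -> 35 infected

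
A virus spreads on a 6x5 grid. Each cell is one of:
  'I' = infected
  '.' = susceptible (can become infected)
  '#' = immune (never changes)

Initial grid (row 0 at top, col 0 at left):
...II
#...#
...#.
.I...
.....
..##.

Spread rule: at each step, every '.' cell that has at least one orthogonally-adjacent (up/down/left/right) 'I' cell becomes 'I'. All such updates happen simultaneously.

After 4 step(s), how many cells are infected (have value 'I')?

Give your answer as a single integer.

Step 0 (initial): 3 infected
Step 1: +6 new -> 9 infected
Step 2: +9 new -> 18 infected
Step 3: +4 new -> 22 infected
Step 4: +2 new -> 24 infected

Answer: 24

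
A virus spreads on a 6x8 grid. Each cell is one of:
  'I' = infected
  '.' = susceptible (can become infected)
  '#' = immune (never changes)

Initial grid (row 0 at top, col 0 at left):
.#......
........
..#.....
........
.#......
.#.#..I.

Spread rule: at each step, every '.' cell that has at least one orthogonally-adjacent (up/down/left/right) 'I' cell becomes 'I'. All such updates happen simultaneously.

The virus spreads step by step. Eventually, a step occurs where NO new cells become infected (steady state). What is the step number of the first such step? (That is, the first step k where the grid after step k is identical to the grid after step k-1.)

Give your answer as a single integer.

Answer: 12

Derivation:
Step 0 (initial): 1 infected
Step 1: +3 new -> 4 infected
Step 2: +4 new -> 8 infected
Step 3: +4 new -> 12 infected
Step 4: +5 new -> 17 infected
Step 5: +6 new -> 23 infected
Step 6: +6 new -> 29 infected
Step 7: +3 new -> 32 infected
Step 8: +4 new -> 36 infected
Step 9: +4 new -> 40 infected
Step 10: +2 new -> 42 infected
Step 11: +1 new -> 43 infected
Step 12: +0 new -> 43 infected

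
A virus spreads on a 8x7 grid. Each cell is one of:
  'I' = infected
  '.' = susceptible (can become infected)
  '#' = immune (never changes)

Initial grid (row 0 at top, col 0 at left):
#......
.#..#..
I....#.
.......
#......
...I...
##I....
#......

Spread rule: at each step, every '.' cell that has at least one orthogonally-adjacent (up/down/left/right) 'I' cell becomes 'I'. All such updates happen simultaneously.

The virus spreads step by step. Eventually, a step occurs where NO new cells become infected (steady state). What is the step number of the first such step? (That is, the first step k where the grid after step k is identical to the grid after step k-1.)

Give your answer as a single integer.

Step 0 (initial): 3 infected
Step 1: +8 new -> 11 infected
Step 2: +10 new -> 21 infected
Step 3: +10 new -> 31 infected
Step 4: +7 new -> 38 infected
Step 5: +4 new -> 42 infected
Step 6: +2 new -> 44 infected
Step 7: +2 new -> 46 infected
Step 8: +2 new -> 48 infected
Step 9: +0 new -> 48 infected

Answer: 9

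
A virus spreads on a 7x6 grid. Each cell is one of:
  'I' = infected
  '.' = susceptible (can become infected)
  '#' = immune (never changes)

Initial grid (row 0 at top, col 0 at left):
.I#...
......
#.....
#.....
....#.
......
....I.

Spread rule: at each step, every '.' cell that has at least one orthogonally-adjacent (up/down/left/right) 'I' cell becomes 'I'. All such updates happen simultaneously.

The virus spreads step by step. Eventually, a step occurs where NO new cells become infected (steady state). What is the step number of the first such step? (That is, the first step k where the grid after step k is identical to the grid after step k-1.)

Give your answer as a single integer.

Step 0 (initial): 2 infected
Step 1: +5 new -> 7 infected
Step 2: +6 new -> 13 infected
Step 3: +7 new -> 20 infected
Step 4: +10 new -> 30 infected
Step 5: +7 new -> 37 infected
Step 6: +1 new -> 38 infected
Step 7: +0 new -> 38 infected

Answer: 7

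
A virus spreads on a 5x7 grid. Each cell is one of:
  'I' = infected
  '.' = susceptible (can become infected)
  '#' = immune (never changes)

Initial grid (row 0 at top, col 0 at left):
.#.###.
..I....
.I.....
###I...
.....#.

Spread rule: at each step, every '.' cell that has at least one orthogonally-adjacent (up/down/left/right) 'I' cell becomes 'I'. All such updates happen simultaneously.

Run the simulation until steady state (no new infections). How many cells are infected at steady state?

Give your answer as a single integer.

Step 0 (initial): 3 infected
Step 1: +8 new -> 11 infected
Step 2: +6 new -> 17 infected
Step 3: +5 new -> 22 infected
Step 4: +4 new -> 26 infected
Step 5: +1 new -> 27 infected
Step 6: +0 new -> 27 infected

Answer: 27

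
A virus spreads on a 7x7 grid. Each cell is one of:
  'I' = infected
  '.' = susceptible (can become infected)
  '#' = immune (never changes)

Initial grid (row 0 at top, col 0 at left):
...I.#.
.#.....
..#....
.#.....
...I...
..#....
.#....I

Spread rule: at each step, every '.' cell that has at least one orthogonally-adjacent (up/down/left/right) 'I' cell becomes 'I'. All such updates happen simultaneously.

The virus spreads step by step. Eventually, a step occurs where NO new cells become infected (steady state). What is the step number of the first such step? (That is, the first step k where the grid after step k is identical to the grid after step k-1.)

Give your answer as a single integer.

Step 0 (initial): 3 infected
Step 1: +9 new -> 12 infected
Step 2: +13 new -> 25 infected
Step 3: +8 new -> 33 infected
Step 4: +6 new -> 39 infected
Step 5: +3 new -> 42 infected
Step 6: +1 new -> 43 infected
Step 7: +0 new -> 43 infected

Answer: 7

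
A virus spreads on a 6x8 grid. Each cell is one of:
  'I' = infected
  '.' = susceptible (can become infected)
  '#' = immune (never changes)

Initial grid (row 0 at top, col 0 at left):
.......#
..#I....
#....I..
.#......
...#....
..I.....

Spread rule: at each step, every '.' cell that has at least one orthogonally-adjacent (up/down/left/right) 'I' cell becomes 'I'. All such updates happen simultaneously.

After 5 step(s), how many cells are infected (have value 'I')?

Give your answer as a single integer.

Step 0 (initial): 3 infected
Step 1: +10 new -> 13 infected
Step 2: +14 new -> 27 infected
Step 3: +9 new -> 36 infected
Step 4: +5 new -> 41 infected
Step 5: +2 new -> 43 infected

Answer: 43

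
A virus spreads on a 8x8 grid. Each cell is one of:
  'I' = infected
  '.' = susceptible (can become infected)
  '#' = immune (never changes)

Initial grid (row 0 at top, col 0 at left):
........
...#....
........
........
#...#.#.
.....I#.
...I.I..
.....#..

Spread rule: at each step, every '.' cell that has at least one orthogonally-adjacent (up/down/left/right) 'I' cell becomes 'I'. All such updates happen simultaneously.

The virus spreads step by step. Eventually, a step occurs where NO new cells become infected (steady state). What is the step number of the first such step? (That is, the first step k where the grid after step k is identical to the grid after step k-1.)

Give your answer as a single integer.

Step 0 (initial): 3 infected
Step 1: +7 new -> 10 infected
Step 2: +8 new -> 18 infected
Step 3: +10 new -> 28 infected
Step 4: +10 new -> 38 infected
Step 5: +6 new -> 44 infected
Step 6: +6 new -> 50 infected
Step 7: +5 new -> 55 infected
Step 8: +2 new -> 57 infected
Step 9: +1 new -> 58 infected
Step 10: +0 new -> 58 infected

Answer: 10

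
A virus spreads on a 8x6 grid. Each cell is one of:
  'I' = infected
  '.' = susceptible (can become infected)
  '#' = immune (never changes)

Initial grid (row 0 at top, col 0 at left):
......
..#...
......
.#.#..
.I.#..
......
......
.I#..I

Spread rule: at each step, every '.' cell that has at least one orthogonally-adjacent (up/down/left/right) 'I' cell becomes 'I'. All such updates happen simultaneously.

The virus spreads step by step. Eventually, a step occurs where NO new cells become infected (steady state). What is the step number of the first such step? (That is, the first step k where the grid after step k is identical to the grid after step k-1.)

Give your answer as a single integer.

Step 0 (initial): 3 infected
Step 1: +7 new -> 10 infected
Step 2: +9 new -> 19 infected
Step 3: +6 new -> 25 infected
Step 4: +5 new -> 30 infected
Step 5: +6 new -> 36 infected
Step 6: +4 new -> 40 infected
Step 7: +3 new -> 43 infected
Step 8: +0 new -> 43 infected

Answer: 8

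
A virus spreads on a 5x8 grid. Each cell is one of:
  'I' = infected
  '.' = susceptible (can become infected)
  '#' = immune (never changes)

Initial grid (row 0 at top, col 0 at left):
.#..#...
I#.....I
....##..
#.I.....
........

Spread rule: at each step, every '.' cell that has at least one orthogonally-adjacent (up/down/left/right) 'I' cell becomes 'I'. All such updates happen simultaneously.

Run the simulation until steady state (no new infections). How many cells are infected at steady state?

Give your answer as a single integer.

Answer: 34

Derivation:
Step 0 (initial): 3 infected
Step 1: +9 new -> 12 infected
Step 2: +10 new -> 22 infected
Step 3: +9 new -> 31 infected
Step 4: +3 new -> 34 infected
Step 5: +0 new -> 34 infected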